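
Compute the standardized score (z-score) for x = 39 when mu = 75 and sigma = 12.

-3

Step 1: Recall the z-score formula: z = (x - mu) / sigma
Step 2: Substitute values: z = (39 - 75) / 12
Step 3: z = -36 / 12 = -3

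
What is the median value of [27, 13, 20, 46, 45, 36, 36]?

36

Step 1: Sort the data in ascending order: [13, 20, 27, 36, 36, 45, 46]
Step 2: The number of values is n = 7.
Step 3: Since n is odd, the median is the middle value at position 4: 36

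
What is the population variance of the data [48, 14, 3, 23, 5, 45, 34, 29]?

254.3594

Step 1: Compute the mean: (48 + 14 + 3 + 23 + 5 + 45 + 34 + 29) / 8 = 25.125
Step 2: Compute squared deviations from the mean:
  (48 - 25.125)^2 = 523.2656
  (14 - 25.125)^2 = 123.7656
  (3 - 25.125)^2 = 489.5156
  (23 - 25.125)^2 = 4.5156
  (5 - 25.125)^2 = 405.0156
  (45 - 25.125)^2 = 395.0156
  (34 - 25.125)^2 = 78.7656
  (29 - 25.125)^2 = 15.0156
Step 3: Sum of squared deviations = 2034.875
Step 4: Population variance = 2034.875 / 8 = 254.3594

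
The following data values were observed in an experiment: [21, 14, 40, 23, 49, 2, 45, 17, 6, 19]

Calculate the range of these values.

47

Step 1: Identify the maximum value: max = 49
Step 2: Identify the minimum value: min = 2
Step 3: Range = max - min = 49 - 2 = 47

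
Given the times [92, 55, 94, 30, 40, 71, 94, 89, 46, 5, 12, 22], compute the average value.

54.1667

Step 1: Sum all values: 92 + 55 + 94 + 30 + 40 + 71 + 94 + 89 + 46 + 5 + 12 + 22 = 650
Step 2: Count the number of values: n = 12
Step 3: Mean = sum / n = 650 / 12 = 54.1667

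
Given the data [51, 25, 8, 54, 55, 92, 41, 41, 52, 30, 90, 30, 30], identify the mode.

30

Step 1: Count the frequency of each value:
  8: appears 1 time(s)
  25: appears 1 time(s)
  30: appears 3 time(s)
  41: appears 2 time(s)
  51: appears 1 time(s)
  52: appears 1 time(s)
  54: appears 1 time(s)
  55: appears 1 time(s)
  90: appears 1 time(s)
  92: appears 1 time(s)
Step 2: The value 30 appears most frequently (3 times).
Step 3: Mode = 30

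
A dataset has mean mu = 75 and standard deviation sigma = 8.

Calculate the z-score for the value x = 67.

-1

Step 1: Recall the z-score formula: z = (x - mu) / sigma
Step 2: Substitute values: z = (67 - 75) / 8
Step 3: z = -8 / 8 = -1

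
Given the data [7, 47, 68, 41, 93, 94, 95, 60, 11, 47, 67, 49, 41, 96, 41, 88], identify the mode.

41

Step 1: Count the frequency of each value:
  7: appears 1 time(s)
  11: appears 1 time(s)
  41: appears 3 time(s)
  47: appears 2 time(s)
  49: appears 1 time(s)
  60: appears 1 time(s)
  67: appears 1 time(s)
  68: appears 1 time(s)
  88: appears 1 time(s)
  93: appears 1 time(s)
  94: appears 1 time(s)
  95: appears 1 time(s)
  96: appears 1 time(s)
Step 2: The value 41 appears most frequently (3 times).
Step 3: Mode = 41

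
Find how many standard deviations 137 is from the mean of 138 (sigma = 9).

-0.1111

Step 1: Recall the z-score formula: z = (x - mu) / sigma
Step 2: Substitute values: z = (137 - 138) / 9
Step 3: z = -1 / 9 = -0.1111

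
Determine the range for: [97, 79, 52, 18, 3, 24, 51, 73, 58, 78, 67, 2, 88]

95

Step 1: Identify the maximum value: max = 97
Step 2: Identify the minimum value: min = 2
Step 3: Range = max - min = 97 - 2 = 95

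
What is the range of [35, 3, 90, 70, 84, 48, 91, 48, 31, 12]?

88

Step 1: Identify the maximum value: max = 91
Step 2: Identify the minimum value: min = 3
Step 3: Range = max - min = 91 - 3 = 88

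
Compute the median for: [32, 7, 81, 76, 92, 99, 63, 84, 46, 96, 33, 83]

78.5

Step 1: Sort the data in ascending order: [7, 32, 33, 46, 63, 76, 81, 83, 84, 92, 96, 99]
Step 2: The number of values is n = 12.
Step 3: Since n is even, the median is the average of positions 6 and 7:
  Median = (76 + 81) / 2 = 78.5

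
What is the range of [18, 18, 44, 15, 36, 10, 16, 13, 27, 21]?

34

Step 1: Identify the maximum value: max = 44
Step 2: Identify the minimum value: min = 10
Step 3: Range = max - min = 44 - 10 = 34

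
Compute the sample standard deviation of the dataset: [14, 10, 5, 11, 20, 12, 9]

4.6496

Step 1: Compute the mean: 11.5714
Step 2: Sum of squared deviations from the mean: 129.7143
Step 3: Sample variance = 129.7143 / 6 = 21.619
Step 4: Standard deviation = sqrt(21.619) = 4.6496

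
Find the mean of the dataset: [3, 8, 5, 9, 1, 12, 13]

7.2857

Step 1: Sum all values: 3 + 8 + 5 + 9 + 1 + 12 + 13 = 51
Step 2: Count the number of values: n = 7
Step 3: Mean = sum / n = 51 / 7 = 7.2857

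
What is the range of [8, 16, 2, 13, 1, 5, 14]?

15

Step 1: Identify the maximum value: max = 16
Step 2: Identify the minimum value: min = 1
Step 3: Range = max - min = 16 - 1 = 15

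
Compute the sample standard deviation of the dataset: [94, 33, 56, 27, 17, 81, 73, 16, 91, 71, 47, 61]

27.6388

Step 1: Compute the mean: 55.5833
Step 2: Sum of squared deviations from the mean: 8402.9167
Step 3: Sample variance = 8402.9167 / 11 = 763.9015
Step 4: Standard deviation = sqrt(763.9015) = 27.6388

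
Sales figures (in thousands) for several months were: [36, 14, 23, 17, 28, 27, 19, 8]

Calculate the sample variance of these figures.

78.5714

Step 1: Compute the mean: (36 + 14 + 23 + 17 + 28 + 27 + 19 + 8) / 8 = 21.5
Step 2: Compute squared deviations from the mean:
  (36 - 21.5)^2 = 210.25
  (14 - 21.5)^2 = 56.25
  (23 - 21.5)^2 = 2.25
  (17 - 21.5)^2 = 20.25
  (28 - 21.5)^2 = 42.25
  (27 - 21.5)^2 = 30.25
  (19 - 21.5)^2 = 6.25
  (8 - 21.5)^2 = 182.25
Step 3: Sum of squared deviations = 550
Step 4: Sample variance = 550 / 7 = 78.5714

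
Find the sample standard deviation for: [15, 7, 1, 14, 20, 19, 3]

7.6314

Step 1: Compute the mean: 11.2857
Step 2: Sum of squared deviations from the mean: 349.4286
Step 3: Sample variance = 349.4286 / 6 = 58.2381
Step 4: Standard deviation = sqrt(58.2381) = 7.6314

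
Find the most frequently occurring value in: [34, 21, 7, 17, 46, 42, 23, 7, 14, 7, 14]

7

Step 1: Count the frequency of each value:
  7: appears 3 time(s)
  14: appears 2 time(s)
  17: appears 1 time(s)
  21: appears 1 time(s)
  23: appears 1 time(s)
  34: appears 1 time(s)
  42: appears 1 time(s)
  46: appears 1 time(s)
Step 2: The value 7 appears most frequently (3 times).
Step 3: Mode = 7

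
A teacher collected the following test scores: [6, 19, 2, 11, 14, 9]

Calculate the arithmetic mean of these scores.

10.1667

Step 1: Sum all values: 6 + 19 + 2 + 11 + 14 + 9 = 61
Step 2: Count the number of values: n = 6
Step 3: Mean = sum / n = 61 / 6 = 10.1667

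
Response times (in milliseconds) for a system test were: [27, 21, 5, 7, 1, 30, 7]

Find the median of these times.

7

Step 1: Sort the data in ascending order: [1, 5, 7, 7, 21, 27, 30]
Step 2: The number of values is n = 7.
Step 3: Since n is odd, the median is the middle value at position 4: 7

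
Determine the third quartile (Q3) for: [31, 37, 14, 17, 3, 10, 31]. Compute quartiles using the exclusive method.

31

Step 1: Sort the data: [3, 10, 14, 17, 31, 31, 37]
Step 2: n = 7
Step 3: Using the exclusive quartile method:
  Q1 = 10
  Q2 (median) = 17
  Q3 = 31
  IQR = Q3 - Q1 = 31 - 10 = 21
Step 4: Q3 = 31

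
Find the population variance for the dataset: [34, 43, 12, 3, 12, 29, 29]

176.4082

Step 1: Compute the mean: (34 + 43 + 12 + 3 + 12 + 29 + 29) / 7 = 23.1429
Step 2: Compute squared deviations from the mean:
  (34 - 23.1429)^2 = 117.8776
  (43 - 23.1429)^2 = 394.3061
  (12 - 23.1429)^2 = 124.1633
  (3 - 23.1429)^2 = 405.7347
  (12 - 23.1429)^2 = 124.1633
  (29 - 23.1429)^2 = 34.3061
  (29 - 23.1429)^2 = 34.3061
Step 3: Sum of squared deviations = 1234.8571
Step 4: Population variance = 1234.8571 / 7 = 176.4082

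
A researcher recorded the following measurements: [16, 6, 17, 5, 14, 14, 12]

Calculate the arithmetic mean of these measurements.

12

Step 1: Sum all values: 16 + 6 + 17 + 5 + 14 + 14 + 12 = 84
Step 2: Count the number of values: n = 7
Step 3: Mean = sum / n = 84 / 7 = 12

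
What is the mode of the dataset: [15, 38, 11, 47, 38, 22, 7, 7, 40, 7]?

7

Step 1: Count the frequency of each value:
  7: appears 3 time(s)
  11: appears 1 time(s)
  15: appears 1 time(s)
  22: appears 1 time(s)
  38: appears 2 time(s)
  40: appears 1 time(s)
  47: appears 1 time(s)
Step 2: The value 7 appears most frequently (3 times).
Step 3: Mode = 7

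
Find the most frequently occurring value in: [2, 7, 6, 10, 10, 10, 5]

10

Step 1: Count the frequency of each value:
  2: appears 1 time(s)
  5: appears 1 time(s)
  6: appears 1 time(s)
  7: appears 1 time(s)
  10: appears 3 time(s)
Step 2: The value 10 appears most frequently (3 times).
Step 3: Mode = 10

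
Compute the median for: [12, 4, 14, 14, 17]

14

Step 1: Sort the data in ascending order: [4, 12, 14, 14, 17]
Step 2: The number of values is n = 5.
Step 3: Since n is odd, the median is the middle value at position 3: 14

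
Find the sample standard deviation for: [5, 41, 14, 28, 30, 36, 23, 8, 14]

12.604

Step 1: Compute the mean: 22.1111
Step 2: Sum of squared deviations from the mean: 1270.8889
Step 3: Sample variance = 1270.8889 / 8 = 158.8611
Step 4: Standard deviation = sqrt(158.8611) = 12.604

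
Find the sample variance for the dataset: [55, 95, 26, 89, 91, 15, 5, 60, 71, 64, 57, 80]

890.1818

Step 1: Compute the mean: (55 + 95 + 26 + 89 + 91 + 15 + 5 + 60 + 71 + 64 + 57 + 80) / 12 = 59
Step 2: Compute squared deviations from the mean:
  (55 - 59)^2 = 16
  (95 - 59)^2 = 1296
  (26 - 59)^2 = 1089
  (89 - 59)^2 = 900
  (91 - 59)^2 = 1024
  (15 - 59)^2 = 1936
  (5 - 59)^2 = 2916
  (60 - 59)^2 = 1
  (71 - 59)^2 = 144
  (64 - 59)^2 = 25
  (57 - 59)^2 = 4
  (80 - 59)^2 = 441
Step 3: Sum of squared deviations = 9792
Step 4: Sample variance = 9792 / 11 = 890.1818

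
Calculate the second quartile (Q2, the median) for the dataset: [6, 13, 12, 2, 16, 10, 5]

10

Step 1: Sort the data: [2, 5, 6, 10, 12, 13, 16]
Step 2: n = 7
Step 3: Q2 is the median. Since n is odd, it is the middle value at position 4: 10
Step 4: Q2 = 10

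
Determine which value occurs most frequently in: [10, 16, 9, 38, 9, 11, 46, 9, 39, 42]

9

Step 1: Count the frequency of each value:
  9: appears 3 time(s)
  10: appears 1 time(s)
  11: appears 1 time(s)
  16: appears 1 time(s)
  38: appears 1 time(s)
  39: appears 1 time(s)
  42: appears 1 time(s)
  46: appears 1 time(s)
Step 2: The value 9 appears most frequently (3 times).
Step 3: Mode = 9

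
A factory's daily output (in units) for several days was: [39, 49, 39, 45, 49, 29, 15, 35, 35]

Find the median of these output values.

39

Step 1: Sort the data in ascending order: [15, 29, 35, 35, 39, 39, 45, 49, 49]
Step 2: The number of values is n = 9.
Step 3: Since n is odd, the median is the middle value at position 5: 39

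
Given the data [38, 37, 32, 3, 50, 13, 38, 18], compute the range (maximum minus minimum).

47

Step 1: Identify the maximum value: max = 50
Step 2: Identify the minimum value: min = 3
Step 3: Range = max - min = 50 - 3 = 47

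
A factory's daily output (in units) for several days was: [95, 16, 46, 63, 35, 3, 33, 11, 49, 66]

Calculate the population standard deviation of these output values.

26.792

Step 1: Compute the mean: 41.7
Step 2: Sum of squared deviations from the mean: 7178.1
Step 3: Population variance = 7178.1 / 10 = 717.81
Step 4: Standard deviation = sqrt(717.81) = 26.792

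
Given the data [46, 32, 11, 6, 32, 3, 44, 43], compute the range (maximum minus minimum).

43

Step 1: Identify the maximum value: max = 46
Step 2: Identify the minimum value: min = 3
Step 3: Range = max - min = 46 - 3 = 43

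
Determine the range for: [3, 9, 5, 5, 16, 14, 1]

15

Step 1: Identify the maximum value: max = 16
Step 2: Identify the minimum value: min = 1
Step 3: Range = max - min = 16 - 1 = 15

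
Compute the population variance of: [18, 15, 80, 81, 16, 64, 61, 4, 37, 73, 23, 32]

723.5

Step 1: Compute the mean: (18 + 15 + 80 + 81 + 16 + 64 + 61 + 4 + 37 + 73 + 23 + 32) / 12 = 42
Step 2: Compute squared deviations from the mean:
  (18 - 42)^2 = 576
  (15 - 42)^2 = 729
  (80 - 42)^2 = 1444
  (81 - 42)^2 = 1521
  (16 - 42)^2 = 676
  (64 - 42)^2 = 484
  (61 - 42)^2 = 361
  (4 - 42)^2 = 1444
  (37 - 42)^2 = 25
  (73 - 42)^2 = 961
  (23 - 42)^2 = 361
  (32 - 42)^2 = 100
Step 3: Sum of squared deviations = 8682
Step 4: Population variance = 8682 / 12 = 723.5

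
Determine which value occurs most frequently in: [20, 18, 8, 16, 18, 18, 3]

18

Step 1: Count the frequency of each value:
  3: appears 1 time(s)
  8: appears 1 time(s)
  16: appears 1 time(s)
  18: appears 3 time(s)
  20: appears 1 time(s)
Step 2: The value 18 appears most frequently (3 times).
Step 3: Mode = 18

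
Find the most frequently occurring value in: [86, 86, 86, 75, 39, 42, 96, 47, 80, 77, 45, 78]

86

Step 1: Count the frequency of each value:
  39: appears 1 time(s)
  42: appears 1 time(s)
  45: appears 1 time(s)
  47: appears 1 time(s)
  75: appears 1 time(s)
  77: appears 1 time(s)
  78: appears 1 time(s)
  80: appears 1 time(s)
  86: appears 3 time(s)
  96: appears 1 time(s)
Step 2: The value 86 appears most frequently (3 times).
Step 3: Mode = 86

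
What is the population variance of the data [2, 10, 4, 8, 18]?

31.04

Step 1: Compute the mean: (2 + 10 + 4 + 8 + 18) / 5 = 8.4
Step 2: Compute squared deviations from the mean:
  (2 - 8.4)^2 = 40.96
  (10 - 8.4)^2 = 2.56
  (4 - 8.4)^2 = 19.36
  (8 - 8.4)^2 = 0.16
  (18 - 8.4)^2 = 92.16
Step 3: Sum of squared deviations = 155.2
Step 4: Population variance = 155.2 / 5 = 31.04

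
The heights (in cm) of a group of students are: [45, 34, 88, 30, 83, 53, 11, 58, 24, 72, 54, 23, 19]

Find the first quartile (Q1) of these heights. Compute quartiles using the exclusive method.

23.5

Step 1: Sort the data: [11, 19, 23, 24, 30, 34, 45, 53, 54, 58, 72, 83, 88]
Step 2: n = 13
Step 3: Using the exclusive quartile method:
  Q1 = 23.5
  Q2 (median) = 45
  Q3 = 65
  IQR = Q3 - Q1 = 65 - 23.5 = 41.5
Step 4: Q1 = 23.5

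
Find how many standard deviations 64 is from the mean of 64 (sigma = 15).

0

Step 1: Recall the z-score formula: z = (x - mu) / sigma
Step 2: Substitute values: z = (64 - 64) / 15
Step 3: z = 0 / 15 = 0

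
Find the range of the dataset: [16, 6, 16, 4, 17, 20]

16

Step 1: Identify the maximum value: max = 20
Step 2: Identify the minimum value: min = 4
Step 3: Range = max - min = 20 - 4 = 16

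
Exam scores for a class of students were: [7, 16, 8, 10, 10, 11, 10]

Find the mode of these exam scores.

10

Step 1: Count the frequency of each value:
  7: appears 1 time(s)
  8: appears 1 time(s)
  10: appears 3 time(s)
  11: appears 1 time(s)
  16: appears 1 time(s)
Step 2: The value 10 appears most frequently (3 times).
Step 3: Mode = 10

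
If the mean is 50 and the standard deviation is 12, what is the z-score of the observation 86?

3

Step 1: Recall the z-score formula: z = (x - mu) / sigma
Step 2: Substitute values: z = (86 - 50) / 12
Step 3: z = 36 / 12 = 3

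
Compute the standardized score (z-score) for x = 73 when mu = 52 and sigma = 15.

1.4

Step 1: Recall the z-score formula: z = (x - mu) / sigma
Step 2: Substitute values: z = (73 - 52) / 15
Step 3: z = 21 / 15 = 1.4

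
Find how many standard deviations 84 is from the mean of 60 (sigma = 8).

3

Step 1: Recall the z-score formula: z = (x - mu) / sigma
Step 2: Substitute values: z = (84 - 60) / 8
Step 3: z = 24 / 8 = 3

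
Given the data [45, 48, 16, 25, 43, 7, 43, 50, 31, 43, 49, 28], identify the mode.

43

Step 1: Count the frequency of each value:
  7: appears 1 time(s)
  16: appears 1 time(s)
  25: appears 1 time(s)
  28: appears 1 time(s)
  31: appears 1 time(s)
  43: appears 3 time(s)
  45: appears 1 time(s)
  48: appears 1 time(s)
  49: appears 1 time(s)
  50: appears 1 time(s)
Step 2: The value 43 appears most frequently (3 times).
Step 3: Mode = 43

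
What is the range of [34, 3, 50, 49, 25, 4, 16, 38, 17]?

47

Step 1: Identify the maximum value: max = 50
Step 2: Identify the minimum value: min = 3
Step 3: Range = max - min = 50 - 3 = 47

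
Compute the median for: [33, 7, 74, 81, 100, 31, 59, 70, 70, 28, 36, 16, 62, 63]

60.5

Step 1: Sort the data in ascending order: [7, 16, 28, 31, 33, 36, 59, 62, 63, 70, 70, 74, 81, 100]
Step 2: The number of values is n = 14.
Step 3: Since n is even, the median is the average of positions 7 and 8:
  Median = (59 + 62) / 2 = 60.5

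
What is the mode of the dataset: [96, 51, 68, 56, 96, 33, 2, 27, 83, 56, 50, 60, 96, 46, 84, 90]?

96

Step 1: Count the frequency of each value:
  2: appears 1 time(s)
  27: appears 1 time(s)
  33: appears 1 time(s)
  46: appears 1 time(s)
  50: appears 1 time(s)
  51: appears 1 time(s)
  56: appears 2 time(s)
  60: appears 1 time(s)
  68: appears 1 time(s)
  83: appears 1 time(s)
  84: appears 1 time(s)
  90: appears 1 time(s)
  96: appears 3 time(s)
Step 2: The value 96 appears most frequently (3 times).
Step 3: Mode = 96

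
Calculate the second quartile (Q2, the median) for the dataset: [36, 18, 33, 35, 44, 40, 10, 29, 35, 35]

35

Step 1: Sort the data: [10, 18, 29, 33, 35, 35, 35, 36, 40, 44]
Step 2: n = 10
Step 3: Q2 is the median. Since n is even, it is the average of the values at positions 5 and 6:
  Q2 = (35 + 35) / 2 = 35
Step 4: Q2 = 35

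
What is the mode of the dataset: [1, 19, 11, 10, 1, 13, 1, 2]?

1

Step 1: Count the frequency of each value:
  1: appears 3 time(s)
  2: appears 1 time(s)
  10: appears 1 time(s)
  11: appears 1 time(s)
  13: appears 1 time(s)
  19: appears 1 time(s)
Step 2: The value 1 appears most frequently (3 times).
Step 3: Mode = 1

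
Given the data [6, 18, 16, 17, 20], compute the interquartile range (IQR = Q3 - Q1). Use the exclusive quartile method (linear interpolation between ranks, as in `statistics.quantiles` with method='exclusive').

8

Step 1: Sort the data: [6, 16, 17, 18, 20]
Step 2: n = 5
Step 3: Using the exclusive quartile method:
  Q1 = 11
  Q2 (median) = 17
  Q3 = 19
  IQR = Q3 - Q1 = 19 - 11 = 8
Step 4: IQR = 8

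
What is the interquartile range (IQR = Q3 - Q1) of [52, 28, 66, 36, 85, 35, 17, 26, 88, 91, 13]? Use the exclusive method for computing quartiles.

59

Step 1: Sort the data: [13, 17, 26, 28, 35, 36, 52, 66, 85, 88, 91]
Step 2: n = 11
Step 3: Using the exclusive quartile method:
  Q1 = 26
  Q2 (median) = 36
  Q3 = 85
  IQR = Q3 - Q1 = 85 - 26 = 59
Step 4: IQR = 59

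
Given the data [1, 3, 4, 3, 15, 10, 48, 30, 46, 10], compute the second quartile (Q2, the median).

10

Step 1: Sort the data: [1, 3, 3, 4, 10, 10, 15, 30, 46, 48]
Step 2: n = 10
Step 3: Q2 is the median. Since n is even, it is the average of the values at positions 5 and 6:
  Q2 = (10 + 10) / 2 = 10
Step 4: Q2 = 10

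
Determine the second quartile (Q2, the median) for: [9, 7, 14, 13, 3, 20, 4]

9

Step 1: Sort the data: [3, 4, 7, 9, 13, 14, 20]
Step 2: n = 7
Step 3: Q2 is the median. Since n is odd, it is the middle value at position 4: 9
Step 4: Q2 = 9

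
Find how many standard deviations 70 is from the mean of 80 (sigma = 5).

-2

Step 1: Recall the z-score formula: z = (x - mu) / sigma
Step 2: Substitute values: z = (70 - 80) / 5
Step 3: z = -10 / 5 = -2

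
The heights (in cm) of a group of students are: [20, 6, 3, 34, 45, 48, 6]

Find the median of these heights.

20

Step 1: Sort the data in ascending order: [3, 6, 6, 20, 34, 45, 48]
Step 2: The number of values is n = 7.
Step 3: Since n is odd, the median is the middle value at position 4: 20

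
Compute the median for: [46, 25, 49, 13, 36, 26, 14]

26

Step 1: Sort the data in ascending order: [13, 14, 25, 26, 36, 46, 49]
Step 2: The number of values is n = 7.
Step 3: Since n is odd, the median is the middle value at position 4: 26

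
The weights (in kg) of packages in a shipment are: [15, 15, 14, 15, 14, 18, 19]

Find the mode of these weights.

15

Step 1: Count the frequency of each value:
  14: appears 2 time(s)
  15: appears 3 time(s)
  18: appears 1 time(s)
  19: appears 1 time(s)
Step 2: The value 15 appears most frequently (3 times).
Step 3: Mode = 15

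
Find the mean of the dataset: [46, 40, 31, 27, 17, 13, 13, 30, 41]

28.6667

Step 1: Sum all values: 46 + 40 + 31 + 27 + 17 + 13 + 13 + 30 + 41 = 258
Step 2: Count the number of values: n = 9
Step 3: Mean = sum / n = 258 / 9 = 28.6667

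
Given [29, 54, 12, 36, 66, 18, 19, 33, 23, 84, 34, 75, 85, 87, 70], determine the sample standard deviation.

27.1837

Step 1: Compute the mean: 48.3333
Step 2: Sum of squared deviations from the mean: 10345.3333
Step 3: Sample variance = 10345.3333 / 14 = 738.9524
Step 4: Standard deviation = sqrt(738.9524) = 27.1837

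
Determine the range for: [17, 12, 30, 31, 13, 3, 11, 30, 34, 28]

31

Step 1: Identify the maximum value: max = 34
Step 2: Identify the minimum value: min = 3
Step 3: Range = max - min = 34 - 3 = 31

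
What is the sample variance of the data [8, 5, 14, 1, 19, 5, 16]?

44.5714

Step 1: Compute the mean: (8 + 5 + 14 + 1 + 19 + 5 + 16) / 7 = 9.7143
Step 2: Compute squared deviations from the mean:
  (8 - 9.7143)^2 = 2.9388
  (5 - 9.7143)^2 = 22.2245
  (14 - 9.7143)^2 = 18.3673
  (1 - 9.7143)^2 = 75.9388
  (19 - 9.7143)^2 = 86.2245
  (5 - 9.7143)^2 = 22.2245
  (16 - 9.7143)^2 = 39.5102
Step 3: Sum of squared deviations = 267.4286
Step 4: Sample variance = 267.4286 / 6 = 44.5714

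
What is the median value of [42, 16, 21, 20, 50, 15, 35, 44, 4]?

21

Step 1: Sort the data in ascending order: [4, 15, 16, 20, 21, 35, 42, 44, 50]
Step 2: The number of values is n = 9.
Step 3: Since n is odd, the median is the middle value at position 5: 21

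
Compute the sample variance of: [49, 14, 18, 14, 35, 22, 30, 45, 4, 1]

265.0667

Step 1: Compute the mean: (49 + 14 + 18 + 14 + 35 + 22 + 30 + 45 + 4 + 1) / 10 = 23.2
Step 2: Compute squared deviations from the mean:
  (49 - 23.2)^2 = 665.64
  (14 - 23.2)^2 = 84.64
  (18 - 23.2)^2 = 27.04
  (14 - 23.2)^2 = 84.64
  (35 - 23.2)^2 = 139.24
  (22 - 23.2)^2 = 1.44
  (30 - 23.2)^2 = 46.24
  (45 - 23.2)^2 = 475.24
  (4 - 23.2)^2 = 368.64
  (1 - 23.2)^2 = 492.84
Step 3: Sum of squared deviations = 2385.6
Step 4: Sample variance = 2385.6 / 9 = 265.0667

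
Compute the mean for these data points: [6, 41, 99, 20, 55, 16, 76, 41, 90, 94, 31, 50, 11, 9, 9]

43.2

Step 1: Sum all values: 6 + 41 + 99 + 20 + 55 + 16 + 76 + 41 + 90 + 94 + 31 + 50 + 11 + 9 + 9 = 648
Step 2: Count the number of values: n = 15
Step 3: Mean = sum / n = 648 / 15 = 43.2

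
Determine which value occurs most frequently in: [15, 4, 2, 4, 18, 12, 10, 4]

4

Step 1: Count the frequency of each value:
  2: appears 1 time(s)
  4: appears 3 time(s)
  10: appears 1 time(s)
  12: appears 1 time(s)
  15: appears 1 time(s)
  18: appears 1 time(s)
Step 2: The value 4 appears most frequently (3 times).
Step 3: Mode = 4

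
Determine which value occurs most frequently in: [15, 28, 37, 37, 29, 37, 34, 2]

37

Step 1: Count the frequency of each value:
  2: appears 1 time(s)
  15: appears 1 time(s)
  28: appears 1 time(s)
  29: appears 1 time(s)
  34: appears 1 time(s)
  37: appears 3 time(s)
Step 2: The value 37 appears most frequently (3 times).
Step 3: Mode = 37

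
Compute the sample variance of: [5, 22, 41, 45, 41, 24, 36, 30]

175.1429

Step 1: Compute the mean: (5 + 22 + 41 + 45 + 41 + 24 + 36 + 30) / 8 = 30.5
Step 2: Compute squared deviations from the mean:
  (5 - 30.5)^2 = 650.25
  (22 - 30.5)^2 = 72.25
  (41 - 30.5)^2 = 110.25
  (45 - 30.5)^2 = 210.25
  (41 - 30.5)^2 = 110.25
  (24 - 30.5)^2 = 42.25
  (36 - 30.5)^2 = 30.25
  (30 - 30.5)^2 = 0.25
Step 3: Sum of squared deviations = 1226
Step 4: Sample variance = 1226 / 7 = 175.1429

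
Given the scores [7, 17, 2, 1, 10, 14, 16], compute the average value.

9.5714

Step 1: Sum all values: 7 + 17 + 2 + 1 + 10 + 14 + 16 = 67
Step 2: Count the number of values: n = 7
Step 3: Mean = sum / n = 67 / 7 = 9.5714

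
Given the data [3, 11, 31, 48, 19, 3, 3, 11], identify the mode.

3

Step 1: Count the frequency of each value:
  3: appears 3 time(s)
  11: appears 2 time(s)
  19: appears 1 time(s)
  31: appears 1 time(s)
  48: appears 1 time(s)
Step 2: The value 3 appears most frequently (3 times).
Step 3: Mode = 3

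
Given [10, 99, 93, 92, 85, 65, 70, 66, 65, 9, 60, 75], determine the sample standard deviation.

29.1925

Step 1: Compute the mean: 65.75
Step 2: Sum of squared deviations from the mean: 9374.25
Step 3: Sample variance = 9374.25 / 11 = 852.2045
Step 4: Standard deviation = sqrt(852.2045) = 29.1925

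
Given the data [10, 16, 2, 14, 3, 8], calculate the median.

9

Step 1: Sort the data in ascending order: [2, 3, 8, 10, 14, 16]
Step 2: The number of values is n = 6.
Step 3: Since n is even, the median is the average of positions 3 and 4:
  Median = (8 + 10) / 2 = 9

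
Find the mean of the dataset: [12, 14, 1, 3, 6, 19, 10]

9.2857

Step 1: Sum all values: 12 + 14 + 1 + 3 + 6 + 19 + 10 = 65
Step 2: Count the number of values: n = 7
Step 3: Mean = sum / n = 65 / 7 = 9.2857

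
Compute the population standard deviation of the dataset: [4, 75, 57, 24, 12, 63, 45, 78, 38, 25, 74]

25.1505

Step 1: Compute the mean: 45
Step 2: Sum of squared deviations from the mean: 6958
Step 3: Population variance = 6958 / 11 = 632.5455
Step 4: Standard deviation = sqrt(632.5455) = 25.1505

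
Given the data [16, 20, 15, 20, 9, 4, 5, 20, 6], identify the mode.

20

Step 1: Count the frequency of each value:
  4: appears 1 time(s)
  5: appears 1 time(s)
  6: appears 1 time(s)
  9: appears 1 time(s)
  15: appears 1 time(s)
  16: appears 1 time(s)
  20: appears 3 time(s)
Step 2: The value 20 appears most frequently (3 times).
Step 3: Mode = 20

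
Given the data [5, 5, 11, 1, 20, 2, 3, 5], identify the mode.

5

Step 1: Count the frequency of each value:
  1: appears 1 time(s)
  2: appears 1 time(s)
  3: appears 1 time(s)
  5: appears 3 time(s)
  11: appears 1 time(s)
  20: appears 1 time(s)
Step 2: The value 5 appears most frequently (3 times).
Step 3: Mode = 5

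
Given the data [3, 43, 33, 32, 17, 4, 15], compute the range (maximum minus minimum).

40

Step 1: Identify the maximum value: max = 43
Step 2: Identify the minimum value: min = 3
Step 3: Range = max - min = 43 - 3 = 40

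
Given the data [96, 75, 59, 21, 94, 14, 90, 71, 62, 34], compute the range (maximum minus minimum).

82

Step 1: Identify the maximum value: max = 96
Step 2: Identify the minimum value: min = 14
Step 3: Range = max - min = 96 - 14 = 82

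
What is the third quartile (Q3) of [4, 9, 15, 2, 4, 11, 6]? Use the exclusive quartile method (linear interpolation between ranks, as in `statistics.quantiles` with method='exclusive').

11

Step 1: Sort the data: [2, 4, 4, 6, 9, 11, 15]
Step 2: n = 7
Step 3: Using the exclusive quartile method:
  Q1 = 4
  Q2 (median) = 6
  Q3 = 11
  IQR = Q3 - Q1 = 11 - 4 = 7
Step 4: Q3 = 11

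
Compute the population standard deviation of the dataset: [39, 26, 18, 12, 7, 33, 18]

10.5753

Step 1: Compute the mean: 21.8571
Step 2: Sum of squared deviations from the mean: 782.8571
Step 3: Population variance = 782.8571 / 7 = 111.8367
Step 4: Standard deviation = sqrt(111.8367) = 10.5753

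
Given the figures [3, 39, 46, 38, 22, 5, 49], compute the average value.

28.8571

Step 1: Sum all values: 3 + 39 + 46 + 38 + 22 + 5 + 49 = 202
Step 2: Count the number of values: n = 7
Step 3: Mean = sum / n = 202 / 7 = 28.8571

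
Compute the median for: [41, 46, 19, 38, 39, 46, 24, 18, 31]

38

Step 1: Sort the data in ascending order: [18, 19, 24, 31, 38, 39, 41, 46, 46]
Step 2: The number of values is n = 9.
Step 3: Since n is odd, the median is the middle value at position 5: 38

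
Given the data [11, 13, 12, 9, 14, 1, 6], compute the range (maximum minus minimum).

13

Step 1: Identify the maximum value: max = 14
Step 2: Identify the minimum value: min = 1
Step 3: Range = max - min = 14 - 1 = 13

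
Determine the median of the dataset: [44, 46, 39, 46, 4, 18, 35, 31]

37

Step 1: Sort the data in ascending order: [4, 18, 31, 35, 39, 44, 46, 46]
Step 2: The number of values is n = 8.
Step 3: Since n is even, the median is the average of positions 4 and 5:
  Median = (35 + 39) / 2 = 37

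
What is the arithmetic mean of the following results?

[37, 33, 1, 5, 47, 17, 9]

21.2857

Step 1: Sum all values: 37 + 33 + 1 + 5 + 47 + 17 + 9 = 149
Step 2: Count the number of values: n = 7
Step 3: Mean = sum / n = 149 / 7 = 21.2857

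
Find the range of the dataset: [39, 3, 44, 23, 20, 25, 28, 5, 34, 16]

41

Step 1: Identify the maximum value: max = 44
Step 2: Identify the minimum value: min = 3
Step 3: Range = max - min = 44 - 3 = 41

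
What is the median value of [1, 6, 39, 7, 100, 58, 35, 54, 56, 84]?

46.5

Step 1: Sort the data in ascending order: [1, 6, 7, 35, 39, 54, 56, 58, 84, 100]
Step 2: The number of values is n = 10.
Step 3: Since n is even, the median is the average of positions 5 and 6:
  Median = (39 + 54) / 2 = 46.5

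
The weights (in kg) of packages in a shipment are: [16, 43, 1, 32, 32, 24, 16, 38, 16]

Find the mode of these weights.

16

Step 1: Count the frequency of each value:
  1: appears 1 time(s)
  16: appears 3 time(s)
  24: appears 1 time(s)
  32: appears 2 time(s)
  38: appears 1 time(s)
  43: appears 1 time(s)
Step 2: The value 16 appears most frequently (3 times).
Step 3: Mode = 16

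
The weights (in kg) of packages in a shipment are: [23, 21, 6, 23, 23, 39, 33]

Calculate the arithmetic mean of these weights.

24

Step 1: Sum all values: 23 + 21 + 6 + 23 + 23 + 39 + 33 = 168
Step 2: Count the number of values: n = 7
Step 3: Mean = sum / n = 168 / 7 = 24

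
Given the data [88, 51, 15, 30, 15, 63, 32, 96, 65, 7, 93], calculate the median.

51

Step 1: Sort the data in ascending order: [7, 15, 15, 30, 32, 51, 63, 65, 88, 93, 96]
Step 2: The number of values is n = 11.
Step 3: Since n is odd, the median is the middle value at position 6: 51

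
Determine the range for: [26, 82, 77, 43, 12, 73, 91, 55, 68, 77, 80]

79

Step 1: Identify the maximum value: max = 91
Step 2: Identify the minimum value: min = 12
Step 3: Range = max - min = 91 - 12 = 79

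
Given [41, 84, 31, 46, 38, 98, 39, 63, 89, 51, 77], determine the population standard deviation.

22.4867

Step 1: Compute the mean: 59.7273
Step 2: Sum of squared deviations from the mean: 5562.1818
Step 3: Population variance = 5562.1818 / 11 = 505.6529
Step 4: Standard deviation = sqrt(505.6529) = 22.4867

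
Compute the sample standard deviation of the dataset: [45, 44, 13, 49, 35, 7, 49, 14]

17.7684

Step 1: Compute the mean: 32
Step 2: Sum of squared deviations from the mean: 2210
Step 3: Sample variance = 2210 / 7 = 315.7143
Step 4: Standard deviation = sqrt(315.7143) = 17.7684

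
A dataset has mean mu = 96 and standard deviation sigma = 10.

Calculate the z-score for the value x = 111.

1.5

Step 1: Recall the z-score formula: z = (x - mu) / sigma
Step 2: Substitute values: z = (111 - 96) / 10
Step 3: z = 15 / 10 = 1.5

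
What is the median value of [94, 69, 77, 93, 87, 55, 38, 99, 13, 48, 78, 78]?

77.5

Step 1: Sort the data in ascending order: [13, 38, 48, 55, 69, 77, 78, 78, 87, 93, 94, 99]
Step 2: The number of values is n = 12.
Step 3: Since n is even, the median is the average of positions 6 and 7:
  Median = (77 + 78) / 2 = 77.5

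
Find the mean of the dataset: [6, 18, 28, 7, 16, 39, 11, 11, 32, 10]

17.8

Step 1: Sum all values: 6 + 18 + 28 + 7 + 16 + 39 + 11 + 11 + 32 + 10 = 178
Step 2: Count the number of values: n = 10
Step 3: Mean = sum / n = 178 / 10 = 17.8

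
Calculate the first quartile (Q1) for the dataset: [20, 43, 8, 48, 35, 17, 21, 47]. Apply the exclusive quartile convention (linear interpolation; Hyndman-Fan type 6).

17.75

Step 1: Sort the data: [8, 17, 20, 21, 35, 43, 47, 48]
Step 2: n = 8
Step 3: Using the exclusive quartile method:
  Q1 = 17.75
  Q2 (median) = 28
  Q3 = 46
  IQR = Q3 - Q1 = 46 - 17.75 = 28.25
Step 4: Q1 = 17.75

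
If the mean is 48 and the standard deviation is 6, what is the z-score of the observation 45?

-0.5

Step 1: Recall the z-score formula: z = (x - mu) / sigma
Step 2: Substitute values: z = (45 - 48) / 6
Step 3: z = -3 / 6 = -0.5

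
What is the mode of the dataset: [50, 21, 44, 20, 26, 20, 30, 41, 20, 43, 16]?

20

Step 1: Count the frequency of each value:
  16: appears 1 time(s)
  20: appears 3 time(s)
  21: appears 1 time(s)
  26: appears 1 time(s)
  30: appears 1 time(s)
  41: appears 1 time(s)
  43: appears 1 time(s)
  44: appears 1 time(s)
  50: appears 1 time(s)
Step 2: The value 20 appears most frequently (3 times).
Step 3: Mode = 20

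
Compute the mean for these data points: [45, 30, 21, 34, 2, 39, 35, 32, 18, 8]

26.4

Step 1: Sum all values: 45 + 30 + 21 + 34 + 2 + 39 + 35 + 32 + 18 + 8 = 264
Step 2: Count the number of values: n = 10
Step 3: Mean = sum / n = 264 / 10 = 26.4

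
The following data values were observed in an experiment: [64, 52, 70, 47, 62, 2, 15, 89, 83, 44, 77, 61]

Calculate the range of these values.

87

Step 1: Identify the maximum value: max = 89
Step 2: Identify the minimum value: min = 2
Step 3: Range = max - min = 89 - 2 = 87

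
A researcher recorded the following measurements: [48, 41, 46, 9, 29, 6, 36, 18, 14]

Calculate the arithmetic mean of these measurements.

27.4444

Step 1: Sum all values: 48 + 41 + 46 + 9 + 29 + 6 + 36 + 18 + 14 = 247
Step 2: Count the number of values: n = 9
Step 3: Mean = sum / n = 247 / 9 = 27.4444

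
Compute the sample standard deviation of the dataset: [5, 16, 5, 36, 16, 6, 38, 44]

16.1665

Step 1: Compute the mean: 20.75
Step 2: Sum of squared deviations from the mean: 1829.5
Step 3: Sample variance = 1829.5 / 7 = 261.3571
Step 4: Standard deviation = sqrt(261.3571) = 16.1665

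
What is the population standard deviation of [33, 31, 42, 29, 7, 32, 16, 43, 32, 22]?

10.5076

Step 1: Compute the mean: 28.7
Step 2: Sum of squared deviations from the mean: 1104.1
Step 3: Population variance = 1104.1 / 10 = 110.41
Step 4: Standard deviation = sqrt(110.41) = 10.5076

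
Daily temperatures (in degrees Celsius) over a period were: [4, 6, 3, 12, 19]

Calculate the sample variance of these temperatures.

44.7

Step 1: Compute the mean: (4 + 6 + 3 + 12 + 19) / 5 = 8.8
Step 2: Compute squared deviations from the mean:
  (4 - 8.8)^2 = 23.04
  (6 - 8.8)^2 = 7.84
  (3 - 8.8)^2 = 33.64
  (12 - 8.8)^2 = 10.24
  (19 - 8.8)^2 = 104.04
Step 3: Sum of squared deviations = 178.8
Step 4: Sample variance = 178.8 / 4 = 44.7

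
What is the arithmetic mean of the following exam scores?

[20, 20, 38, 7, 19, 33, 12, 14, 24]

20.7778

Step 1: Sum all values: 20 + 20 + 38 + 7 + 19 + 33 + 12 + 14 + 24 = 187
Step 2: Count the number of values: n = 9
Step 3: Mean = sum / n = 187 / 9 = 20.7778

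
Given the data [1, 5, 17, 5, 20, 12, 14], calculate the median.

12

Step 1: Sort the data in ascending order: [1, 5, 5, 12, 14, 17, 20]
Step 2: The number of values is n = 7.
Step 3: Since n is odd, the median is the middle value at position 4: 12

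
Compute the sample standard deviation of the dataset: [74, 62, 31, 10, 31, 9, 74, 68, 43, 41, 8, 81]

27.1237

Step 1: Compute the mean: 44.3333
Step 2: Sum of squared deviations from the mean: 8092.6667
Step 3: Sample variance = 8092.6667 / 11 = 735.697
Step 4: Standard deviation = sqrt(735.697) = 27.1237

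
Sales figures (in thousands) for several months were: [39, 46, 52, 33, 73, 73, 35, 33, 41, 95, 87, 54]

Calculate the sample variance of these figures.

471.1742

Step 1: Compute the mean: (39 + 46 + 52 + 33 + 73 + 73 + 35 + 33 + 41 + 95 + 87 + 54) / 12 = 55.0833
Step 2: Compute squared deviations from the mean:
  (39 - 55.0833)^2 = 258.6736
  (46 - 55.0833)^2 = 82.5069
  (52 - 55.0833)^2 = 9.5069
  (33 - 55.0833)^2 = 487.6736
  (73 - 55.0833)^2 = 321.0069
  (73 - 55.0833)^2 = 321.0069
  (35 - 55.0833)^2 = 403.3403
  (33 - 55.0833)^2 = 487.6736
  (41 - 55.0833)^2 = 198.3403
  (95 - 55.0833)^2 = 1593.3403
  (87 - 55.0833)^2 = 1018.6736
  (54 - 55.0833)^2 = 1.1736
Step 3: Sum of squared deviations = 5182.9167
Step 4: Sample variance = 5182.9167 / 11 = 471.1742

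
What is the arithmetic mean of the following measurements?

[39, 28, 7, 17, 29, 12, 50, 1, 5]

20.8889

Step 1: Sum all values: 39 + 28 + 7 + 17 + 29 + 12 + 50 + 1 + 5 = 188
Step 2: Count the number of values: n = 9
Step 3: Mean = sum / n = 188 / 9 = 20.8889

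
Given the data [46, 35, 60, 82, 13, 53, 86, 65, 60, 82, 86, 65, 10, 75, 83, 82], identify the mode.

82

Step 1: Count the frequency of each value:
  10: appears 1 time(s)
  13: appears 1 time(s)
  35: appears 1 time(s)
  46: appears 1 time(s)
  53: appears 1 time(s)
  60: appears 2 time(s)
  65: appears 2 time(s)
  75: appears 1 time(s)
  82: appears 3 time(s)
  83: appears 1 time(s)
  86: appears 2 time(s)
Step 2: The value 82 appears most frequently (3 times).
Step 3: Mode = 82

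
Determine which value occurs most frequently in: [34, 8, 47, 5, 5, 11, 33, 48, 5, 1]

5

Step 1: Count the frequency of each value:
  1: appears 1 time(s)
  5: appears 3 time(s)
  8: appears 1 time(s)
  11: appears 1 time(s)
  33: appears 1 time(s)
  34: appears 1 time(s)
  47: appears 1 time(s)
  48: appears 1 time(s)
Step 2: The value 5 appears most frequently (3 times).
Step 3: Mode = 5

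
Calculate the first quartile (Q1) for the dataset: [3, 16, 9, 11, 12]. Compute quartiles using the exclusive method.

6

Step 1: Sort the data: [3, 9, 11, 12, 16]
Step 2: n = 5
Step 3: Using the exclusive quartile method:
  Q1 = 6
  Q2 (median) = 11
  Q3 = 14
  IQR = Q3 - Q1 = 14 - 6 = 8
Step 4: Q1 = 6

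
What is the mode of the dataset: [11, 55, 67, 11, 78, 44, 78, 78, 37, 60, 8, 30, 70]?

78

Step 1: Count the frequency of each value:
  8: appears 1 time(s)
  11: appears 2 time(s)
  30: appears 1 time(s)
  37: appears 1 time(s)
  44: appears 1 time(s)
  55: appears 1 time(s)
  60: appears 1 time(s)
  67: appears 1 time(s)
  70: appears 1 time(s)
  78: appears 3 time(s)
Step 2: The value 78 appears most frequently (3 times).
Step 3: Mode = 78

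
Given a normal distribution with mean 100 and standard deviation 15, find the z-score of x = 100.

0

Step 1: Recall the z-score formula: z = (x - mu) / sigma
Step 2: Substitute values: z = (100 - 100) / 15
Step 3: z = 0 / 15 = 0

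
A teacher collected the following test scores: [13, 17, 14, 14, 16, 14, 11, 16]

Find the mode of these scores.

14

Step 1: Count the frequency of each value:
  11: appears 1 time(s)
  13: appears 1 time(s)
  14: appears 3 time(s)
  16: appears 2 time(s)
  17: appears 1 time(s)
Step 2: The value 14 appears most frequently (3 times).
Step 3: Mode = 14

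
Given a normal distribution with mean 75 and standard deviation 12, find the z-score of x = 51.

-2

Step 1: Recall the z-score formula: z = (x - mu) / sigma
Step 2: Substitute values: z = (51 - 75) / 12
Step 3: z = -24 / 12 = -2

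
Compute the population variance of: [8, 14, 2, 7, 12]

17.44

Step 1: Compute the mean: (8 + 14 + 2 + 7 + 12) / 5 = 8.6
Step 2: Compute squared deviations from the mean:
  (8 - 8.6)^2 = 0.36
  (14 - 8.6)^2 = 29.16
  (2 - 8.6)^2 = 43.56
  (7 - 8.6)^2 = 2.56
  (12 - 8.6)^2 = 11.56
Step 3: Sum of squared deviations = 87.2
Step 4: Population variance = 87.2 / 5 = 17.44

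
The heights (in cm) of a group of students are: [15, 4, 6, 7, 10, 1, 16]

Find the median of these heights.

7

Step 1: Sort the data in ascending order: [1, 4, 6, 7, 10, 15, 16]
Step 2: The number of values is n = 7.
Step 3: Since n is odd, the median is the middle value at position 4: 7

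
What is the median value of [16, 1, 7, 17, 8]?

8

Step 1: Sort the data in ascending order: [1, 7, 8, 16, 17]
Step 2: The number of values is n = 5.
Step 3: Since n is odd, the median is the middle value at position 3: 8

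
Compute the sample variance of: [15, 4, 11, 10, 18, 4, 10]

26.9048

Step 1: Compute the mean: (15 + 4 + 11 + 10 + 18 + 4 + 10) / 7 = 10.2857
Step 2: Compute squared deviations from the mean:
  (15 - 10.2857)^2 = 22.2245
  (4 - 10.2857)^2 = 39.5102
  (11 - 10.2857)^2 = 0.5102
  (10 - 10.2857)^2 = 0.0816
  (18 - 10.2857)^2 = 59.5102
  (4 - 10.2857)^2 = 39.5102
  (10 - 10.2857)^2 = 0.0816
Step 3: Sum of squared deviations = 161.4286
Step 4: Sample variance = 161.4286 / 6 = 26.9048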